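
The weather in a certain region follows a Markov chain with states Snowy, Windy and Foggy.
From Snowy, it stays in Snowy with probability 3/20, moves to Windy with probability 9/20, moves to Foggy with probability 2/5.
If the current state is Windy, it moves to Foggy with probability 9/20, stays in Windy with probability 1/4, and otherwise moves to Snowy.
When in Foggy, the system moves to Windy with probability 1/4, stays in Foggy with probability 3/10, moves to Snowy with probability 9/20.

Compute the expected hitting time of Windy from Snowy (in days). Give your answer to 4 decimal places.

2.6506

Let t(s) be the expected number of days to first reach Windy from state s, with t(Windy) = 0. Conditioning on the first day:
t(Snowy) = 1 + 0.15·t(Snowy) + 0.4·t(Foggy)
t(Foggy) = 1 + 0.45·t(Snowy) + 0.3·t(Foggy)
Solving: t(Snowy) = 2.6506, t(Foggy) = 3.1325.
Expected days from Snowy to Windy: 2.6506.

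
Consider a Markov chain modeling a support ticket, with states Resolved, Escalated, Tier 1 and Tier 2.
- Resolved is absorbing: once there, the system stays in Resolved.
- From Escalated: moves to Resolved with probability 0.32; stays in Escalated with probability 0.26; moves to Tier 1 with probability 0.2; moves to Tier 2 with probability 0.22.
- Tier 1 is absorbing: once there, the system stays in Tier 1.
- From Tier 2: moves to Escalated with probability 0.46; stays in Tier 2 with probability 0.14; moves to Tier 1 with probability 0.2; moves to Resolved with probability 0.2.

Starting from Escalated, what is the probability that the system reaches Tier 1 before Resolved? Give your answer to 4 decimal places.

Let h(s) be the probability of absorption at Tier 1 starting from transient state s. Then h(Tier 1) = 1 and h(Resolved) = 0. By first-step analysis:
h(Escalated) = 0.32·0 + 0.26·h(Escalated) + 0.2·1 + 0.22·h(Tier 2)
h(Tier 2) = 0.2·0 + 0.46·h(Escalated) + 0.2·1 + 0.14·h(Tier 2)
Solving: h(Escalated) = 0.4036, h(Tier 2) = 0.4484.
Starting from Escalated, the probability is 0.4036.

0.4036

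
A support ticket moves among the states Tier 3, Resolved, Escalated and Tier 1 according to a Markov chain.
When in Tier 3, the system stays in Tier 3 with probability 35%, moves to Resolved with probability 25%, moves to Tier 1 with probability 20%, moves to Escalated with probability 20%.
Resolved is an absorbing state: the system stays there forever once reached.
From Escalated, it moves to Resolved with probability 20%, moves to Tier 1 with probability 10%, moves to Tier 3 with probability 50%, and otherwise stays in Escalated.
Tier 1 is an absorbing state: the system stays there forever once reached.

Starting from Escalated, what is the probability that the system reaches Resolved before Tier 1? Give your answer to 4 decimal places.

Let h(s) be the probability of absorption at Resolved starting from transient state s. Then h(Resolved) = 1 and h(Tier 1) = 0. By first-step analysis:
h(Tier 3) = 0.35·h(Tier 3) + 0.25·1 + 0.2·h(Escalated) + 0.2·0
h(Escalated) = 0.5·h(Tier 3) + 0.2·1 + 0.2·h(Escalated) + 0.1·0
Solving: h(Tier 3) = 0.5714, h(Escalated) = 0.6071.
Starting from Escalated, the probability is 0.6071.

0.6071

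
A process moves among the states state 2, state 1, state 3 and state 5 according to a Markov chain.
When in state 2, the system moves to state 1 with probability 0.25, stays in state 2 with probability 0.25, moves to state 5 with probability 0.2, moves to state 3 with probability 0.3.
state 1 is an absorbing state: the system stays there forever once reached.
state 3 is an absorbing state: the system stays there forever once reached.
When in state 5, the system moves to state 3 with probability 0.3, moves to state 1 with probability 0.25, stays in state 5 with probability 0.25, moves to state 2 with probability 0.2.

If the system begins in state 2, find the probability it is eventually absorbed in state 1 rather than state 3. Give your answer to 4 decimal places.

Let h(s) be the probability of absorption at state 1 starting from transient state s. Then h(state 1) = 1 and h(state 3) = 0. By first-step analysis:
h(state 2) = 0.25·h(state 2) + 0.25·1 + 0.3·0 + 0.2·h(state 5)
h(state 5) = 0.2·h(state 2) + 0.25·1 + 0.3·0 + 0.25·h(state 5)
Solving: h(state 2) = 0.4545, h(state 5) = 0.4545.
Starting from state 2, the probability is 0.4545.

0.4545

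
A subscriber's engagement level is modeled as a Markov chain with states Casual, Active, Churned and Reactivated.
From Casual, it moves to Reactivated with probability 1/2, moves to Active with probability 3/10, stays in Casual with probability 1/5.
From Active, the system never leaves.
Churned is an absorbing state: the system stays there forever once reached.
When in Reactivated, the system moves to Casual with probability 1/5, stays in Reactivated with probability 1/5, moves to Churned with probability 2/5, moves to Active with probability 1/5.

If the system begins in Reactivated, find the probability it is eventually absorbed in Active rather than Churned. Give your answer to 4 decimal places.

Let h(s) be the probability of absorption at Active starting from transient state s. Then h(Active) = 1 and h(Churned) = 0. By first-step analysis:
h(Casual) = 0.2·h(Casual) + 0.3·1 + 0.5·h(Reactivated)
h(Reactivated) = 0.2·h(Casual) + 0.2·1 + 0.4·0 + 0.2·h(Reactivated)
Solving: h(Casual) = 0.6296, h(Reactivated) = 0.4074.
Starting from Reactivated, the probability is 0.4074.

0.4074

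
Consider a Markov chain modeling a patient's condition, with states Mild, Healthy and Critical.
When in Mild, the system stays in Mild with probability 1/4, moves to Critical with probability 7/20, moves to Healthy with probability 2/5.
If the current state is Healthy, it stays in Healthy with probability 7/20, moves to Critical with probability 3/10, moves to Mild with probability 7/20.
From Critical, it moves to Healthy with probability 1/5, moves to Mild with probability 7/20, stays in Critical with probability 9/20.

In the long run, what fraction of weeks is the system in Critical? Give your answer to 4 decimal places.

0.3717

Let the stationary distribution be π with π = πP and π_1 + π_2 + π_3 = 1.
π_1 = 0.25·π_1 + 0.35·π_2 + 0.35·π_3
π_2 = 0.4·π_1 + 0.35·π_2 + 0.2·π_3
Solving with the normalization constraint gives π = (0.3182, 0.3102, 0.3717).
So the stationary probability of Critical is 0.3717.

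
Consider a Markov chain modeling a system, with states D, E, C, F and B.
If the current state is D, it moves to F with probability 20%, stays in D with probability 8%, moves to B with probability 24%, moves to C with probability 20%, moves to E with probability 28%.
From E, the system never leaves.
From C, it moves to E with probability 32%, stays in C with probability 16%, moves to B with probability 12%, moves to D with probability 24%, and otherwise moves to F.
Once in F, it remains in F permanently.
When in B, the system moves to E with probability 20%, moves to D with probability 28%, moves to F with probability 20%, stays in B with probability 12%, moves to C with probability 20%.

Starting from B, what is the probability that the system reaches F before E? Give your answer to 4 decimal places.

0.4436

Let h(s) be the probability of absorption at F starting from transient state s. Then h(F) = 1 and h(E) = 0. By first-step analysis:
h(D) = 0.08·h(D) + 0.28·0 + 0.2·h(C) + 0.2·1 + 0.24·h(B)
h(C) = 0.24·h(D) + 0.32·0 + 0.16·h(C) + 0.16·1 + 0.12·h(B)
h(B) = 0.28·h(D) + 0.2·0 + 0.2·h(C) + 0.2·1 + 0.12·h(B)
Solving: h(D) = 0.4140, h(C) = 0.3721, h(B) = 0.4436.
Starting from B, the probability is 0.4436.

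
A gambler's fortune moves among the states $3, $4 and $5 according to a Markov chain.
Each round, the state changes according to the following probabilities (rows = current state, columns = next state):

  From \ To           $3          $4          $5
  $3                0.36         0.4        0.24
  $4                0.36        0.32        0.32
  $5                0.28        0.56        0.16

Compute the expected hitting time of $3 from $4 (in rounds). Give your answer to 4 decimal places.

Let t(s) be the expected number of rounds to first reach $3 from state s, with t($3) = 0. Conditioning on the first round:
t($4) = 1 + 0.32·t($4) + 0.32·t($5)
t($5) = 1 + 0.56·t($4) + 0.16·t($5)
Solving: t($4) = 2.9592, t($5) = 3.1633.
Expected rounds from $4 to $3: 2.9592.

2.9592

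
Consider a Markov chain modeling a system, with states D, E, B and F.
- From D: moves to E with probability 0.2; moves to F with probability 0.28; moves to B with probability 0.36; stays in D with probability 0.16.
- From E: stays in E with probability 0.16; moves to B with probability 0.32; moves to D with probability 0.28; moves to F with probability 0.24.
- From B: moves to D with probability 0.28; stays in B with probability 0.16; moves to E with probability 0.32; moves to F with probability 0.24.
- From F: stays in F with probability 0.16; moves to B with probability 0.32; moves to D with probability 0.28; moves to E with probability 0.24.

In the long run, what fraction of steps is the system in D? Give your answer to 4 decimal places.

Let the stationary distribution be π with π = πP and π_1 + π_2 + π_3 + π_4 = 1.
π_1 = 0.16·π_1 + 0.28·π_2 + 0.28·π_3 + 0.28·π_4
π_2 = 0.2·π_1 + 0.16·π_2 + 0.32·π_3 + 0.24·π_4
π_3 = 0.36·π_1 + 0.32·π_2 + 0.16·π_3 + 0.32·π_4
Solving with the normalization constraint gives π = (0.2500, 0.2340, 0.2845, 0.2315).
So the stationary probability of D is 0.2500.

0.2500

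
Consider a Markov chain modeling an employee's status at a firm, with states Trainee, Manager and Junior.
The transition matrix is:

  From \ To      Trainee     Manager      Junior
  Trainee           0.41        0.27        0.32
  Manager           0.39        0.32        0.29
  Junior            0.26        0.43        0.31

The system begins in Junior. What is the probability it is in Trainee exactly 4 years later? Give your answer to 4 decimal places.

Propagate the distribution vector 4 years from Junior.
After 0 years: (0.0000, 0.0000, 1.0000)
After 1 year: (0.2600, 0.4300, 0.3100)
After 2 years: (0.3549, 0.3411, 0.3040)
After 3 years: (0.3576, 0.3357, 0.3067)
After 4 years: (0.3573, 0.3359, 0.3069)
P(in Trainee after 4 years) = 0.3573

0.3573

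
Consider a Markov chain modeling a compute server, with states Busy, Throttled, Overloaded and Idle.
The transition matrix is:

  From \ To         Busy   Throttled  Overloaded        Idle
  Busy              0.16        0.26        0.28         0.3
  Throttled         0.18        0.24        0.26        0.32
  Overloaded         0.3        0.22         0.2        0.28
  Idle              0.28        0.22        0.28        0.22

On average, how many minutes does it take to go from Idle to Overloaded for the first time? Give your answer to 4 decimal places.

3.6321

Let t(s) be the expected number of minutes to first reach Overloaded from state s, with t(Overloaded) = 0. Conditioning on the first minute:
t(Busy) = 1 + 0.16·t(Busy) + 0.26·t(Throttled) + 0.3·t(Idle)
t(Throttled) = 1 + 0.18·t(Busy) + 0.24·t(Throttled) + 0.32·t(Idle)
t(Idle) = 1 + 0.28·t(Busy) + 0.22·t(Throttled) + 0.22·t(Idle)
Solving: t(Busy) = 3.6347, t(Throttled) = 3.7060, t(Idle) = 3.6321.
Expected minutes from Idle to Overloaded: 3.6321.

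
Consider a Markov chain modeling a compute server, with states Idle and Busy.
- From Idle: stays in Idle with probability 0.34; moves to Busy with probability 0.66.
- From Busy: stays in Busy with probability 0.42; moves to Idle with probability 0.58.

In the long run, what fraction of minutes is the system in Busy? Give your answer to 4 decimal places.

Let the stationary distribution be π with π = πP and π_1 + π_2 = 1.
π_1 = 0.34·π_1 + 0.58·π_2
Solving with the normalization constraint gives π = (0.4677, 0.5323).
So the stationary probability of Busy is 0.5323.

0.5323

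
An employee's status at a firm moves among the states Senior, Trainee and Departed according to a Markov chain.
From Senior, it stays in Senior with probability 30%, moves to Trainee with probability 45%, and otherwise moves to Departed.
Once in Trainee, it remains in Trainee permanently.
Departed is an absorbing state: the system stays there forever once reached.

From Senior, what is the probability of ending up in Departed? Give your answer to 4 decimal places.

0.3571

Let h(s) be the probability of absorption at Departed starting from transient state s. Then h(Departed) = 1 and h(Trainee) = 0. By first-step analysis:
h(Senior) = 0.3·h(Senior) + 0.45·0 + 0.25·1
Solving: h(Senior) = 0.3571.
Starting from Senior, the probability is 0.3571.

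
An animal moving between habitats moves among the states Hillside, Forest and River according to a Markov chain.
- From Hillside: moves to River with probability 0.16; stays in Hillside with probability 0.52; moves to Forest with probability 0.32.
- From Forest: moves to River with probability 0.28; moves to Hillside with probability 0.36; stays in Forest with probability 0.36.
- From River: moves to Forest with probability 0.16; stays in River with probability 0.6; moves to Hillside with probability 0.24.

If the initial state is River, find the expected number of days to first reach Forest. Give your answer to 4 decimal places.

Let t(s) be the expected number of days to first reach Forest from state s, with t(Forest) = 0. Conditioning on the first day:
t(Hillside) = 1 + 0.52·t(Hillside) + 0.16·t(River)
t(River) = 1 + 0.24·t(Hillside) + 0.6·t(River)
Solving: t(Hillside) = 3.6458, t(River) = 4.6875.
Expected days from River to Forest: 4.6875.

4.6875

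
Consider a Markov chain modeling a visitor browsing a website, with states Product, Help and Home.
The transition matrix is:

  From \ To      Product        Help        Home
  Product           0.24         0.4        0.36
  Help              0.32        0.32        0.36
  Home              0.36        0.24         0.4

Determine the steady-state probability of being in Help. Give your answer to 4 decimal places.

Let the stationary distribution be π with π = πP and π_1 + π_2 + π_3 = 1.
π_1 = 0.24·π_1 + 0.32·π_2 + 0.36·π_3
π_2 = 0.4·π_1 + 0.32·π_2 + 0.24·π_3
Solving with the normalization constraint gives π = (0.3102, 0.3148, 0.3750).
So the stationary probability of Help is 0.3148.

0.3148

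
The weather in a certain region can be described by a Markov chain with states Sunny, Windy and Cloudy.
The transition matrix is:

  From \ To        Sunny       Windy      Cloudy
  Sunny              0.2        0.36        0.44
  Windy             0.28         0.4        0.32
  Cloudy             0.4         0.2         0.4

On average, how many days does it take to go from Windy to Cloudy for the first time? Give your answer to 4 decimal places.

2.8481

Let t(s) be the expected number of days to first reach Cloudy from state s, with t(Cloudy) = 0. Conditioning on the first day:
t(Sunny) = 1 + 0.2·t(Sunny) + 0.36·t(Windy)
t(Windy) = 1 + 0.28·t(Sunny) + 0.4·t(Windy)
Solving: t(Sunny) = 2.5316, t(Windy) = 2.8481.
Expected days from Windy to Cloudy: 2.8481.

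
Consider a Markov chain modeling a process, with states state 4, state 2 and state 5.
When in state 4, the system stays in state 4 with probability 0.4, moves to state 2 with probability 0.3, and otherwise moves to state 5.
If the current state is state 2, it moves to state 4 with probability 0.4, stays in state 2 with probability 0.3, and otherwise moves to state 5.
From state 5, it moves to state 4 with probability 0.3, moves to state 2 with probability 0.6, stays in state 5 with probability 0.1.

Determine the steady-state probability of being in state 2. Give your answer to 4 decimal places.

0.3750

Let the stationary distribution be π with π = πP and π_1 + π_2 + π_3 = 1.
π_1 = 0.4·π_1 + 0.4·π_2 + 0.3·π_3
π_2 = 0.3·π_1 + 0.3·π_2 + 0.6·π_3
Solving with the normalization constraint gives π = (0.3750, 0.3750, 0.2500).
So the stationary probability of state 2 is 0.3750.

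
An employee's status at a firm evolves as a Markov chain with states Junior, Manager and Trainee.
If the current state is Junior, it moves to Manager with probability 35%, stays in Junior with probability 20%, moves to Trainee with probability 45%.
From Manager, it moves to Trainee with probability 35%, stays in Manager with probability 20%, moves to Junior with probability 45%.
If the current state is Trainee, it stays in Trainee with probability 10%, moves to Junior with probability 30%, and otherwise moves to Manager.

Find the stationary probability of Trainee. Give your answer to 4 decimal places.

Let the stationary distribution be π with π = πP and π_1 + π_2 + π_3 = 1.
π_1 = 0.2·π_1 + 0.45·π_2 + 0.3·π_3
π_2 = 0.35·π_1 + 0.2·π_2 + 0.6·π_3
Solving with the normalization constraint gives π = (0.3233, 0.3708, 0.3059).
So the stationary probability of Trainee is 0.3059.

0.3059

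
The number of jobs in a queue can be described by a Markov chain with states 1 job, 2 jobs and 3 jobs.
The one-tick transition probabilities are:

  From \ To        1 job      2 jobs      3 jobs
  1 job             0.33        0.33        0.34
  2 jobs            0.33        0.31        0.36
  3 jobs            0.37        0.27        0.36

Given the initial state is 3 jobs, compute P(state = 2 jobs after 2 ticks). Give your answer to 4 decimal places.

0.3030

Sum over the intermediate state after 1 tick:
P = P(3 jobs→1 job)·P(1 job→2 jobs) + P(3 jobs→2 jobs)·P(2 jobs→2 jobs) + P(3 jobs→3 jobs)·P(3 jobs→2 jobs)
  = 0.37×0.33 + 0.27×0.31 + 0.36×0.27
  = 0.1221 + 0.0837 + 0.0972 = 0.3030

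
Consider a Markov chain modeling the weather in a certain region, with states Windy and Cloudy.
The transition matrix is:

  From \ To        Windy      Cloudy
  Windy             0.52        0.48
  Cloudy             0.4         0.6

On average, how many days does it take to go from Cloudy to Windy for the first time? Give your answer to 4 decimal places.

Let t(s) be the expected number of days to first reach Windy from state s, with t(Windy) = 0. Conditioning on the first day:
t(Cloudy) = 1 + 0.6·t(Cloudy)
Solving: t(Cloudy) = 2.5000.
Expected days from Cloudy to Windy: 2.5000.

2.5000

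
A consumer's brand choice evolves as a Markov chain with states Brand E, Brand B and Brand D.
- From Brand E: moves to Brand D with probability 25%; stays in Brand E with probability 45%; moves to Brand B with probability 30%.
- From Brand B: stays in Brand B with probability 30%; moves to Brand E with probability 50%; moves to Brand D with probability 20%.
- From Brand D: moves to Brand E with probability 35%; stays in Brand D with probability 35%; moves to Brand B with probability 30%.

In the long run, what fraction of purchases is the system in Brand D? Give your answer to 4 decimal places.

0.2611

Let the stationary distribution be π with π = πP and π_1 + π_2 + π_3 = 1.
π_1 = 0.45·π_1 + 0.5·π_2 + 0.35·π_3
π_2 = 0.3·π_1 + 0.3·π_2 + 0.3·π_3
Solving with the normalization constraint gives π = (0.4389, 0.3000, 0.2611).
So the stationary probability of Brand D is 0.2611.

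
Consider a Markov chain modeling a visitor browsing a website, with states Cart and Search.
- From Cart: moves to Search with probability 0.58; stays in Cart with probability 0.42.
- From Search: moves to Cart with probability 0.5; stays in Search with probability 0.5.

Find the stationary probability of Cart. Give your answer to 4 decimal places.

0.4630

Let the stationary distribution be π with π = πP and π_1 + π_2 = 1.
π_1 = 0.42·π_1 + 0.5·π_2
Solving with the normalization constraint gives π = (0.4630, 0.5370).
So the stationary probability of Cart is 0.4630.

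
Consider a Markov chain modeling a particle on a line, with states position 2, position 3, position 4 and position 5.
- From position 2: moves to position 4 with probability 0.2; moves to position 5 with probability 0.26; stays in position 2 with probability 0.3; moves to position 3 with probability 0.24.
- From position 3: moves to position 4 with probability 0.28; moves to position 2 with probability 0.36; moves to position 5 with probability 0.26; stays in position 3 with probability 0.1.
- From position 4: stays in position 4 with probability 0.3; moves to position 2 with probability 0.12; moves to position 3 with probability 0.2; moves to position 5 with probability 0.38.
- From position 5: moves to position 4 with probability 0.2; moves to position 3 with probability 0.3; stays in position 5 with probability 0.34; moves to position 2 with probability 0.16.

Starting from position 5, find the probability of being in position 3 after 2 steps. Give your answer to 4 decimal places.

0.2104

Propagate the distribution vector 2 steps from position 5.
After 0 steps: (0.0000, 0.0000, 0.0000, 1.0000)
After 1 step: (0.1600, 0.3000, 0.2000, 0.3400)
After 2 steps: (0.2344, 0.2104, 0.2440, 0.3112)
P(in position 3 after 2 steps) = 0.2104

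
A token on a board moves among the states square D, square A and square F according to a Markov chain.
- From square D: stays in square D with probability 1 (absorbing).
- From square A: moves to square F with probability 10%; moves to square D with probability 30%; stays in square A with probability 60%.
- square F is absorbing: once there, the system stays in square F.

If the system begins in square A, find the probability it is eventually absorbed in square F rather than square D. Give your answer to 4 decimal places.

0.2500

Let h(s) be the probability of absorption at square F starting from transient state s. Then h(square F) = 1 and h(square D) = 0. By first-step analysis:
h(square A) = 0.3·0 + 0.6·h(square A) + 0.1·1
Solving: h(square A) = 0.2500.
Starting from square A, the probability is 0.2500.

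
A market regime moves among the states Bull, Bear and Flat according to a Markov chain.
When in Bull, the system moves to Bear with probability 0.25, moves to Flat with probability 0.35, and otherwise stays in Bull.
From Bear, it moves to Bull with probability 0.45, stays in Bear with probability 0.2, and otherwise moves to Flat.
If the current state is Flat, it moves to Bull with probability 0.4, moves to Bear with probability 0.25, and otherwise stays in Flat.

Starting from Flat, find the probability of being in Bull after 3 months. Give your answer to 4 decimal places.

0.4119

Propagate the distribution vector 3 months from Flat.
After 0 months: (0.0000, 0.0000, 1.0000)
After 1 month: (0.4000, 0.2500, 0.3500)
After 2 months: (0.4125, 0.2375, 0.3500)
After 3 months: (0.4119, 0.2381, 0.3500)
P(in Bull after 3 months) = 0.4119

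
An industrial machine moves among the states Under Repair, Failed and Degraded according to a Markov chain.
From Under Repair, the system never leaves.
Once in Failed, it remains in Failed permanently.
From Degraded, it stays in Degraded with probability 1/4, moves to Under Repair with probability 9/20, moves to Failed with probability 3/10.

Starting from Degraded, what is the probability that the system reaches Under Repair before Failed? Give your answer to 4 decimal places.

Let h(s) be the probability of absorption at Under Repair starting from transient state s. Then h(Under Repair) = 1 and h(Failed) = 0. By first-step analysis:
h(Degraded) = 0.45·1 + 0.3·0 + 0.25·h(Degraded)
Solving: h(Degraded) = 0.6000.
Starting from Degraded, the probability is 0.6000.

0.6000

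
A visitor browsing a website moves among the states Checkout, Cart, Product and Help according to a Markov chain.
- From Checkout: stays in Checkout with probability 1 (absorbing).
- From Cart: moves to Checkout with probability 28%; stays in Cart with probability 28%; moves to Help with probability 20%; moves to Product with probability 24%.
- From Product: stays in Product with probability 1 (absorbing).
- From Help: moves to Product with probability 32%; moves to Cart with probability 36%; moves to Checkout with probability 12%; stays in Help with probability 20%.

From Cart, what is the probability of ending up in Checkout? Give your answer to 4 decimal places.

0.4921

Let h(s) be the probability of absorption at Checkout starting from transient state s. Then h(Checkout) = 1 and h(Product) = 0. By first-step analysis:
h(Cart) = 0.28·1 + 0.28·h(Cart) + 0.24·0 + 0.2·h(Help)
h(Help) = 0.12·1 + 0.36·h(Cart) + 0.32·0 + 0.2·h(Help)
Solving: h(Cart) = 0.4921, h(Help) = 0.3714.
Starting from Cart, the probability is 0.4921.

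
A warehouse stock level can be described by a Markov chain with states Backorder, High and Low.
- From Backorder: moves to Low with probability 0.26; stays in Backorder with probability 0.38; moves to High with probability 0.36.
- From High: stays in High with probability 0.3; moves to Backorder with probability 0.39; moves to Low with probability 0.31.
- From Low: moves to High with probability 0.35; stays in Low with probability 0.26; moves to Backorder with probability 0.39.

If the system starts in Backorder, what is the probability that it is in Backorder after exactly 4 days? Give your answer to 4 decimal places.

0.3861

Propagate the distribution vector 4 days from Backorder.
After 0 days: (1.0000, 0.0000, 0.0000)
After 1 day: (0.3800, 0.3600, 0.2600)
After 2 days: (0.3862, 0.3358, 0.2780)
After 3 days: (0.3861, 0.3371, 0.2768)
After 4 days: (0.3861, 0.3370, 0.2769)
P(in Backorder after 4 days) = 0.3861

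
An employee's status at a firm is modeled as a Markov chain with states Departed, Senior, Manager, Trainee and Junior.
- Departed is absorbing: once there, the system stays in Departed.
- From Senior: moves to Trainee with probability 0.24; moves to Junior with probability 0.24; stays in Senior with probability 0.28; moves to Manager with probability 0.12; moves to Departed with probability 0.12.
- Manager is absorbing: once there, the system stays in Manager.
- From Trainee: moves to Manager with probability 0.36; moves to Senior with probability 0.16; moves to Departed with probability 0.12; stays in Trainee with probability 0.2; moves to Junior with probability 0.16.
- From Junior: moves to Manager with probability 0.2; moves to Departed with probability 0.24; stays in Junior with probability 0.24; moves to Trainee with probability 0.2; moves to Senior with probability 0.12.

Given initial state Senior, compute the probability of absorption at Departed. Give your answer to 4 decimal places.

Let h(s) be the probability of absorption at Departed starting from transient state s. Then h(Departed) = 1 and h(Manager) = 0. By first-step analysis:
h(Senior) = 0.12·1 + 0.28·h(Senior) + 0.12·0 + 0.24·h(Trainee) + 0.24·h(Junior)
h(Trainee) = 0.12·1 + 0.16·h(Senior) + 0.36·0 + 0.2·h(Trainee) + 0.16·h(Junior)
h(Junior) = 0.24·1 + 0.12·h(Senior) + 0.2·0 + 0.2·h(Trainee) + 0.24·h(Junior)
Solving: h(Senior) = 0.4342, h(Trainee) = 0.3311, h(Junior) = 0.4715.
Starting from Senior, the probability is 0.4342.

0.4342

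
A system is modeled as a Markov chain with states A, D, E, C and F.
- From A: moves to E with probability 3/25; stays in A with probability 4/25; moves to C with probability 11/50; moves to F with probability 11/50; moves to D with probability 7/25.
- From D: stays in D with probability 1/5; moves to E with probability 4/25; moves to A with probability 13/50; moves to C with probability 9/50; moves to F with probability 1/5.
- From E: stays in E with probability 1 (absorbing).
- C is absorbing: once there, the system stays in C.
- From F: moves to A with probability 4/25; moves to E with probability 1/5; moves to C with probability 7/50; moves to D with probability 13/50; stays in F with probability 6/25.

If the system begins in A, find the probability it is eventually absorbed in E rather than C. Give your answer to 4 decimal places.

0.4346

Let h(s) be the probability of absorption at E starting from transient state s. Then h(E) = 1 and h(C) = 0. By first-step analysis:
h(A) = 0.16·h(A) + 0.28·h(D) + 0.12·1 + 0.22·0 + 0.22·h(F)
h(D) = 0.26·h(A) + 0.2·h(D) + 0.16·1 + 0.18·0 + 0.2·h(F)
h(F) = 0.16·h(A) + 0.26·h(D) + 0.2·1 + 0.14·0 + 0.24·h(F)
Solving: h(A) = 0.4346, h(D) = 0.4701, h(F) = 0.5155.
Starting from A, the probability is 0.4346.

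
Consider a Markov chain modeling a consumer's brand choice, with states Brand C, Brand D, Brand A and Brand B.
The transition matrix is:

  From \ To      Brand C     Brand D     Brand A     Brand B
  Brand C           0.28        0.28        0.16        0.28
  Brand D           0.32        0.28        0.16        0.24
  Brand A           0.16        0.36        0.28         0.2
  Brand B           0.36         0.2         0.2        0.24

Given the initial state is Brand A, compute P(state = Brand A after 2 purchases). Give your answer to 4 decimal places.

0.2016

Propagate the distribution vector 2 purchases from Brand A.
After 0 purchases: (0.0000, 0.0000, 1.0000, 0.0000)
After 1 purchase: (0.1600, 0.3600, 0.2800, 0.2000)
After 2 purchases: (0.2768, 0.2864, 0.2016, 0.2352)
P(in Brand A after 2 purchases) = 0.2016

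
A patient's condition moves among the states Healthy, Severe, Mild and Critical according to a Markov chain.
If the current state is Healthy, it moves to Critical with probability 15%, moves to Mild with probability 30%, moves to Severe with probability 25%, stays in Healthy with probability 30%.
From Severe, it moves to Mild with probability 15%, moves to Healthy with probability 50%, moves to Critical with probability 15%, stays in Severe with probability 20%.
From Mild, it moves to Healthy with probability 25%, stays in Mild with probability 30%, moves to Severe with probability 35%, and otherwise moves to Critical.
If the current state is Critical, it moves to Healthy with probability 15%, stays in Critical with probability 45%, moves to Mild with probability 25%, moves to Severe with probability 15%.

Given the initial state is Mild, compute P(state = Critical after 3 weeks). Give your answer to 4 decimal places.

Propagate the distribution vector 3 weeks from Mild.
After 0 weeks: (0.0000, 0.0000, 1.0000, 0.0000)
After 1 week: (0.2500, 0.3500, 0.3000, 0.1000)
After 2 weeks: (0.3400, 0.2525, 0.2425, 0.1650)
After 3 weeks: (0.3136, 0.2451, 0.2539, 0.1874)
P(in Critical after 3 weeks) = 0.1874

0.1874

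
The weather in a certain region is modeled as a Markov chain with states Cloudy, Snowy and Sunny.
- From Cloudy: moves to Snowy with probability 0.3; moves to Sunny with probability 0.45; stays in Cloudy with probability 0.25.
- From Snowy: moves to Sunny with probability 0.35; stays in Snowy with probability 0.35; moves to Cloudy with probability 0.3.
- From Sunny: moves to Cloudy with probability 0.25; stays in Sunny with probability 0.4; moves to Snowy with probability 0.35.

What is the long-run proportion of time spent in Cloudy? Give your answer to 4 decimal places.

0.2668

Let the stationary distribution be π with π = πP and π_1 + π_2 + π_3 = 1.
π_1 = 0.25·π_1 + 0.3·π_2 + 0.25·π_3
π_2 = 0.3·π_1 + 0.35·π_2 + 0.35·π_3
Solving with the normalization constraint gives π = (0.2668, 0.3367, 0.3965).
So the stationary probability of Cloudy is 0.2668.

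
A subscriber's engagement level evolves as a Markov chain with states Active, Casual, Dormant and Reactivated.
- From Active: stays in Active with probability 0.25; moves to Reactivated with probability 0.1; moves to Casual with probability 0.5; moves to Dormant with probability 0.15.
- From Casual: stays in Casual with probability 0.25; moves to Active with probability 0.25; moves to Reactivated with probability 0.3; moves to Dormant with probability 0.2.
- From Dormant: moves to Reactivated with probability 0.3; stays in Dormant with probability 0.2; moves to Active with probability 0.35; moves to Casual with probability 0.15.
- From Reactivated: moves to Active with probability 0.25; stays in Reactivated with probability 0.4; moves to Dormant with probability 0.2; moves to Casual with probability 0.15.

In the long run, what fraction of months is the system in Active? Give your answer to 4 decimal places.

Let the stationary distribution be π with π = πP and π_1 + π_2 + π_3 + π_4 = 1.
π_1 = 0.25·π_1 + 0.25·π_2 + 0.35·π_3 + 0.25·π_4
π_2 = 0.5·π_1 + 0.25·π_2 + 0.15·π_3 + 0.15·π_4
π_3 = 0.15·π_1 + 0.2·π_2 + 0.2·π_3 + 0.2·π_4
Solving with the normalization constraint gives π = (0.2687, 0.2711, 0.1866, 0.2736).
So the stationary probability of Active is 0.2687.

0.2687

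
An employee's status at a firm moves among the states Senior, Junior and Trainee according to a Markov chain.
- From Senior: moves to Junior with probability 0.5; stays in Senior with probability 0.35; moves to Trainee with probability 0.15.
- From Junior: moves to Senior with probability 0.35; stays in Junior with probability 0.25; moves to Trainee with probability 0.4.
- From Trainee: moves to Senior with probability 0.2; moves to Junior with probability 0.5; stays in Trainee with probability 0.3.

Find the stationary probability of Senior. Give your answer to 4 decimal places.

0.3059

Let the stationary distribution be π with π = πP and π_1 + π_2 + π_3 = 1.
π_1 = 0.35·π_1 + 0.35·π_2 + 0.2·π_3
π_2 = 0.5·π_1 + 0.25·π_2 + 0.5·π_3
Solving with the normalization constraint gives π = (0.3059, 0.4000, 0.2941).
So the stationary probability of Senior is 0.3059.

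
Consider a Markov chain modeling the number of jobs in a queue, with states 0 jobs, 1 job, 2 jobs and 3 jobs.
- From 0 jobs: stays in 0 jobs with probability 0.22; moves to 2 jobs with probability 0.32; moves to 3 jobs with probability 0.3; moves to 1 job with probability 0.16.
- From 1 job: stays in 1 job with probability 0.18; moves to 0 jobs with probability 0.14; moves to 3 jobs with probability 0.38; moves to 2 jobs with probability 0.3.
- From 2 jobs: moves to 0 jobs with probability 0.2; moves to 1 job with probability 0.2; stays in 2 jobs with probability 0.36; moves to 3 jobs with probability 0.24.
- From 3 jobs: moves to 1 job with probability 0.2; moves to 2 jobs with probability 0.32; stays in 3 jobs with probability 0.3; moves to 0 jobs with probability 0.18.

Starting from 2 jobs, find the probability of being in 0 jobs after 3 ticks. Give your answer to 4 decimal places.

Propagate the distribution vector 3 ticks from 2 jobs.
After 0 ticks: (0.0000, 0.0000, 1.0000, 0.0000)
After 1 tick: (0.2000, 0.2000, 0.3600, 0.2400)
After 2 ticks: (0.1872, 0.1880, 0.3304, 0.2944)
After 3 ticks: (0.1866, 0.1888, 0.3295, 0.2952)
P(in 0 jobs after 3 ticks) = 0.1866

0.1866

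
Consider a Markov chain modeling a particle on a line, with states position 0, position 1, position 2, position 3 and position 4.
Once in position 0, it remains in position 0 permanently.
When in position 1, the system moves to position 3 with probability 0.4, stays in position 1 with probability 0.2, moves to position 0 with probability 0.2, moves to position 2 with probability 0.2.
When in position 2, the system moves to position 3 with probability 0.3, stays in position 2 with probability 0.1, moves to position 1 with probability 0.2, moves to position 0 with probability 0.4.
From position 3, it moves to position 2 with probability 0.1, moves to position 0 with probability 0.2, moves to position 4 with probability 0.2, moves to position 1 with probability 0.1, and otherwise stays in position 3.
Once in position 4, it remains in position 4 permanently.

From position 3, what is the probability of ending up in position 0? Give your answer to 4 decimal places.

0.5928

Let h(s) be the probability of absorption at position 0 starting from transient state s. Then h(position 0) = 1 and h(position 4) = 0. By first-step analysis:
h(position 1) = 0.2·1 + 0.2·h(position 1) + 0.2·h(position 2) + 0.4·h(position 3)
h(position 2) = 0.4·1 + 0.2·h(position 1) + 0.1·h(position 2) + 0.3·h(position 3)
h(position 3) = 0.2·1 + 0.1·h(position 1) + 0.1·h(position 2) + 0.4·h(position 3) + 0.2·0
Solving: h(position 1) = 0.7485, h(position 2) = 0.8084, h(position 3) = 0.5928.
Starting from position 3, the probability is 0.5928.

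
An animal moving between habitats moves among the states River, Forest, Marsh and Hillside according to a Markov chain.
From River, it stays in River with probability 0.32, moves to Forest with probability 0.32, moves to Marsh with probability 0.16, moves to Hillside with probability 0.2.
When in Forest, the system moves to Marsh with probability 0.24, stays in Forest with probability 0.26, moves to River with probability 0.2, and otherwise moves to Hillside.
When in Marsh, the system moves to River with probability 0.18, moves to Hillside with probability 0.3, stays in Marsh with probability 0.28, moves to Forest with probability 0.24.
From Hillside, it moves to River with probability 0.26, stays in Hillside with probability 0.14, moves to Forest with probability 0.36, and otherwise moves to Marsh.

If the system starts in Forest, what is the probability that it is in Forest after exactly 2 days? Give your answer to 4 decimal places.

Propagate the distribution vector 2 days from Forest.
After 0 days: (0.0000, 1.0000, 0.0000, 0.0000)
After 1 day: (0.2000, 0.2600, 0.2400, 0.3000)
After 2 days: (0.2372, 0.2972, 0.2336, 0.2320)
P(in Forest after 2 days) = 0.2972

0.2972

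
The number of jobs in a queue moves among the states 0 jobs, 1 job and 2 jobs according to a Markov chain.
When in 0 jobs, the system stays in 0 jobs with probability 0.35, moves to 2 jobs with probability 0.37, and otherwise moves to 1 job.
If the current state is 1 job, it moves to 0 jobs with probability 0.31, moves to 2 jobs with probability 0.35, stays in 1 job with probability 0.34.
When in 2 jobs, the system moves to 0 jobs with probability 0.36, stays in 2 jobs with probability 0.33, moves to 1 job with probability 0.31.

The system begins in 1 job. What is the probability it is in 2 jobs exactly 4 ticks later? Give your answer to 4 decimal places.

Propagate the distribution vector 4 ticks from 1 job.
After 0 ticks: (0.0000, 1.0000, 0.0000)
After 1 tick: (0.3100, 0.3400, 0.3500)
After 2 ticks: (0.3399, 0.3109, 0.3492)
After 3 ticks: (0.3411, 0.3091, 0.3498)
After 4 ticks: (0.3411, 0.3090, 0.3498)
P(in 2 jobs after 4 ticks) = 0.3498

0.3498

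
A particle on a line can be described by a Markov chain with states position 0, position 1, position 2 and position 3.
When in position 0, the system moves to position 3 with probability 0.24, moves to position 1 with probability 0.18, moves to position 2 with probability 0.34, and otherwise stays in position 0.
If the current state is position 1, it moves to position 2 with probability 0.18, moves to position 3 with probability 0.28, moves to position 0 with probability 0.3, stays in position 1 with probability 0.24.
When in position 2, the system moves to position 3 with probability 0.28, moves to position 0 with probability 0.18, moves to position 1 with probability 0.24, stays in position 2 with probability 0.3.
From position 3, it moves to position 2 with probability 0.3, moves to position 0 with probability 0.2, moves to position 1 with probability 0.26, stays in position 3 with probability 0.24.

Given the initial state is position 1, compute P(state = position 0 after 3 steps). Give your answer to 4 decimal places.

Propagate the distribution vector 3 steps from position 1.
After 0 steps: (0.0000, 1.0000, 0.0000, 0.0000)
After 1 step: (0.3000, 0.2400, 0.1800, 0.2800)
After 2 steps: (0.2324, 0.2276, 0.2832, 0.2568)
After 3 steps: (0.2264, 0.2312, 0.2820, 0.2604)
P(in position 0 after 3 steps) = 0.2264

0.2264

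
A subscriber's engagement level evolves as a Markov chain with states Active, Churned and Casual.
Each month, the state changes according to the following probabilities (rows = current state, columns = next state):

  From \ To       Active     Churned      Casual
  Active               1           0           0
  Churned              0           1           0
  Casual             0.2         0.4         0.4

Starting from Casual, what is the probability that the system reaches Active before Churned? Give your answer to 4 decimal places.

0.3333

Let h(s) be the probability of absorption at Active starting from transient state s. Then h(Active) = 1 and h(Churned) = 0. By first-step analysis:
h(Casual) = 0.2·1 + 0.4·0 + 0.4·h(Casual)
Solving: h(Casual) = 0.3333.
Starting from Casual, the probability is 0.3333.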